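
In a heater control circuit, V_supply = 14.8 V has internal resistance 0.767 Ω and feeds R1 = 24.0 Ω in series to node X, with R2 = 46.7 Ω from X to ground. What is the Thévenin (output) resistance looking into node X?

R_th ≈ 16.2 Ω

R1' = 0.767 + 24.0 = 24.77 Ω (source resistance + R1).
With V_supply suppressed (replaced by a short), R_th = R1' ‖ R2 = (24.77 × 46.7)/(24.77 + 46.7) = 16.18 Ω.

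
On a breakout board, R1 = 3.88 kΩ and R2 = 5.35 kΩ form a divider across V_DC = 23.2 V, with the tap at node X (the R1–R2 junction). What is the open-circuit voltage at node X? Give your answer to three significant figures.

V_th is the unloaded tap voltage: V_DC · R2/(R1+R2) = 23.2 × 0.5796 = 13.45 V.

V_th ≈ 13.4 V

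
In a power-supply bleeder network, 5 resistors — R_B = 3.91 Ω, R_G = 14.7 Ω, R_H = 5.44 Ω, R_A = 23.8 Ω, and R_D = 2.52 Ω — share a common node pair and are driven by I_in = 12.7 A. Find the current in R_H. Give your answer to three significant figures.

I ≈ 2.47 A

ΣG = 1/3.91 + 1/14.7 + 1/5.44 + 1/23.8 + 1/2.52 = 0.9464.
Current divider: I(R_H) = I_in · G_k/ΣG = 12.7 × (0.1838/0.9464) = 12.7 × 0.1942 = 2.467 A.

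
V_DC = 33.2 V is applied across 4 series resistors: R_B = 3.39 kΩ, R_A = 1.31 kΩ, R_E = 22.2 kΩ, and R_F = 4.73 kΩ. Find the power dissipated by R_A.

P ≈ 1.44 mW

ΣR = 31.63 kΩ → I = 33.2/31.63 = 1.050 mA.
P(R_A) = I²·R_A = (1.050)² × 1.31 = 1.443 mW.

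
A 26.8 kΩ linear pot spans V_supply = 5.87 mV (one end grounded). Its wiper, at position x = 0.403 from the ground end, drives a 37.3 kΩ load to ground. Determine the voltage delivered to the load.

V_out ≈ 2.02 mV

Split the track: R_lower = x·R_p = 10.80 kΩ, R_upper = (1−x)·R_p = 16.00 kΩ.
R_L loads the lower segment: effective lower R = 8.375 kΩ.
Then V_out = V_supply · 8.375/(16.00 + 8.375) = 2.017 mV.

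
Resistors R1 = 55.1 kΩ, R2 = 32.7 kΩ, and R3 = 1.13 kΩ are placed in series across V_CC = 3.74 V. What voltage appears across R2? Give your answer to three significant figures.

V ≈ 1.38 V

ΣR = 55.1 + 32.7 + 1.13 = 88.93 kΩ.
V = V_CC · R/ΣR = 3.74 × 0.3677 = 1.375 V.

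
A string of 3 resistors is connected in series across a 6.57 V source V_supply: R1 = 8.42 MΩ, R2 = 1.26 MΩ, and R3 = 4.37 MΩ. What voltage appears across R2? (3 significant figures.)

Series total: ΣR = 8.42 + 1.26 + 4.37 = 14.05 MΩ.
Voltage divider: V = V_supply · (1.260 / 14.05) = 6.57 × 0.08968 = 0.5892 V.

V ≈ 0.589 V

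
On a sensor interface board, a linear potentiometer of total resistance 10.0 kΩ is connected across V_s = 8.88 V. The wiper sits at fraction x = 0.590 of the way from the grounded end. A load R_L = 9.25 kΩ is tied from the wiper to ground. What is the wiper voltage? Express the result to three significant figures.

V_out ≈ 4.15 V

The pot divides into 4.100 kΩ above the wiper and 5.900 kΩ below.
Lower segment in parallel with the load: 5.900 ‖ 9.25 = 3.602 kΩ.
V_out = 8.88 × 3.602/(4.100 + 3.602) = 4.153 V.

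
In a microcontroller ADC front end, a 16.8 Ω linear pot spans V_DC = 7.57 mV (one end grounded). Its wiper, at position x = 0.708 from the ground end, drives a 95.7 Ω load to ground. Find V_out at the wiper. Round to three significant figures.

V_out ≈ 5.17 mV

The pot divides into 4.906 Ω above the wiper and 11.89 Ω below.
(x·R_p) ‖ R_L = 10.58 Ω.
V_out = 7.57 × 10.58/(4.906 + 10.58) = 5.172 mV.
(Unloaded: V_out = x·V_DC = 5.36 mV.)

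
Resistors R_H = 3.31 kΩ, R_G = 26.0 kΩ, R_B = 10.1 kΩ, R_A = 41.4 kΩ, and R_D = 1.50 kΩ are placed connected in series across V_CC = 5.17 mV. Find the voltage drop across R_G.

Series total: ΣR = 3.31 + 26.0 + 10.1 + 41.4 + 1.50 = 82.31 kΩ.
By the voltage-divider rule, V = 5.17 × 26.00/82.31 = 1.633 mV.

V ≈ 1.63 mV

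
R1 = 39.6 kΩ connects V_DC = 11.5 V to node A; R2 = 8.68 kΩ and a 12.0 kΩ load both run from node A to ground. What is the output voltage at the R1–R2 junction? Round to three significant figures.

R2 ‖ R_L = (8.68 × 12.0)/(8.68 + 12.0) = 5.037 kΩ.
Then V_out = V_DC · R2'/(R1 + R2') = 11.5 × 5.037/44.64 = 1.298 V.

V_out ≈ 1.30 V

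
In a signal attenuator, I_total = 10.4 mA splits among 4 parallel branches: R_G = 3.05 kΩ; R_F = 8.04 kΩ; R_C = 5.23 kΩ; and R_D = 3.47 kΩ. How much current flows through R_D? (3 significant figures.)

I ≈ 3.22 mA

Total conductance ΣG = 1/3.05 + 1/8.04 + 1/5.23 + 1/3.47 = 0.9316 (units of 1/kΩ).
Current divider: I(R_D) = I_total · G_k/ΣG = 10.4 × (0.2882/0.9316) = 10.4 × 0.3093 = 3.217 mA.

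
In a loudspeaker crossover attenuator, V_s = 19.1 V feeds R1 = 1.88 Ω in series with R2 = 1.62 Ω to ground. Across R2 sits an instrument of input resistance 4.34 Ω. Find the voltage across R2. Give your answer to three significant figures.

The load sits in parallel with R2, giving an effective lower resistance R2' = R2·R_L/(R2+R_L) = 1.180 Ω.
Then V_out = V_s · R2'/(R1 + R2') = 19.1 × 1.180/3.060 = 7.364 V.

V_out ≈ 7.36 V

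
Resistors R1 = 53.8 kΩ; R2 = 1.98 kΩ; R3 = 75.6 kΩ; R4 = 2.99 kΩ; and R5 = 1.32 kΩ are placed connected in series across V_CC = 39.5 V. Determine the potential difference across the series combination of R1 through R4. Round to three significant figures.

V ≈ 39.1 V

Total series resistance ΣR = 53.8 + 1.98 + 75.6 + 2.99 + 1.32 = 135.7 kΩ.
R_{R1..R4} = 53.8 + 1.98 + 75.6 + 2.99 = 134.4 kΩ.
By the voltage-divider rule, V = 39.5 × 134.4/135.7 = 39.12 V.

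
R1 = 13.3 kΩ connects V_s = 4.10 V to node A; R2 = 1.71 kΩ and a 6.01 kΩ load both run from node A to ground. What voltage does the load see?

V_out ≈ 0.373 V

R2 ‖ R_L = (1.71 × 6.01)/(1.71 + 6.01) = 1.331 kΩ.
Now apply the divider: V_out = 4.10 × 0.09099 = 0.3730 V.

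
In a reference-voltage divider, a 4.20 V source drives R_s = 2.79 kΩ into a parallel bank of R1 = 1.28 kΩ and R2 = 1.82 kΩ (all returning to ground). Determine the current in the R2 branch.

Equivalent of the parallel group: R_p = 0.7515 kΩ.
V_A = 4.20 × 0.7515/3.541 = 0.8912 V.
Branch current I = V_A/R2 = 0.8912/1.82 = 0.4897 mA.

I ≈ 0.490 mA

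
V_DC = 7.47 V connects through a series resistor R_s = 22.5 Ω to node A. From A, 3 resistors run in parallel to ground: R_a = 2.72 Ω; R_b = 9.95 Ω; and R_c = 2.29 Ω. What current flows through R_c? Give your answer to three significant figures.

I ≈ 0.153 A

Equivalent of the parallel group: R_p = 1.105 Ω.
V_A by voltage divider: V_A = 7.47 × 1.105/(22.5 + 1.105) = 0.3497 V.
I(R_c) = V_A / R_c = 0.3497/2.29 = 0.1527 A.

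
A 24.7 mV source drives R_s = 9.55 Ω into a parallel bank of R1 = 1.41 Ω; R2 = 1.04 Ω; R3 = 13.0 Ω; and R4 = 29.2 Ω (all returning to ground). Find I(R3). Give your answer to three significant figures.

Combine the parallel branches: R_p = (1/1.41 + 1/1.04 + 1/13.0 + 1/29.2)⁻¹ = 0.5612 Ω.
Node voltage V_A = V_DC · R_p/(R_s + R_p) = 24.7 × 0.05550 = 1.371 mV.
I(R3) = V_A / R3 = 1.371/13.0 = 0.1055 mA.

I ≈ 0.105 mA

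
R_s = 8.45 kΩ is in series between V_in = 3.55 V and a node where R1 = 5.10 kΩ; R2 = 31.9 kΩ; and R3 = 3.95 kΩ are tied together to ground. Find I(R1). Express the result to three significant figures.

I ≈ 0.138 mA

Equivalent of the parallel group: R_p = 2.081 kΩ.
V_A by voltage divider: V_A = 3.55 × 2.081/(8.45 + 2.081) = 0.7014 V.
I(R1) = V_A / R1 = 0.7014/5.10 = 0.1375 mA.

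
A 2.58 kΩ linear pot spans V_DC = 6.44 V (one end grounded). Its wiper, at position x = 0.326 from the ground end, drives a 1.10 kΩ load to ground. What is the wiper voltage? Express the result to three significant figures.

The pot divides into 1.739 kΩ above the wiper and 0.8411 kΩ below.
R_L loads the lower segment: effective lower R = 0.4766 kΩ.
V_out = 6.44 × 0.4766/(1.739 + 0.4766) = 1.385 V.

V_out ≈ 1.39 V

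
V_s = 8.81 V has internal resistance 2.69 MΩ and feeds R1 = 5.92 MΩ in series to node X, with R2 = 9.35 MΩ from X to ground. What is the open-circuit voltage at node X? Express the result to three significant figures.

V_th ≈ 4.59 V

R1' = 2.69 + 5.92 = 8.610 MΩ (source resistance + R1).
With X open, the divider is unloaded: V_th = 8.81 × 9.35/17.96 = 4.586 V.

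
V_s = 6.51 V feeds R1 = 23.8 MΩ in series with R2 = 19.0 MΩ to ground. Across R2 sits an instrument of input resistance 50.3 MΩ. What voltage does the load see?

R2 ‖ R_L = (19.0 × 50.3)/(19.0 + 50.3) = 13.79 MΩ.
Now apply the divider: V_out = 6.51 × 0.3669 = 2.388 V.
(Unloaded it would be 2.89 V; the load pulls it down.)

V_out ≈ 2.39 V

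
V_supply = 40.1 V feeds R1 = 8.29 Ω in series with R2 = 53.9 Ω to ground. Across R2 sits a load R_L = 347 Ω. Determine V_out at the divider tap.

R2 ‖ R_L = (53.9 × 347)/(53.9 + 347) = 46.65 Ω.
Now apply the divider: V_out = 40.1 × 0.8491 = 34.05 V.

V_out ≈ 34.0 V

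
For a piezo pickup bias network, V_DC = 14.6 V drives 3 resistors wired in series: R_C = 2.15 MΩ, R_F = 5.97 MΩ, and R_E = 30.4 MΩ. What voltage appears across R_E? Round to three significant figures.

V ≈ 11.5 V

ΣR = 2.15 + 5.97 + 30.4 = 38.52 MΩ.
V = V_DC · R/ΣR = 14.6 × 0.7892 = 11.52 V.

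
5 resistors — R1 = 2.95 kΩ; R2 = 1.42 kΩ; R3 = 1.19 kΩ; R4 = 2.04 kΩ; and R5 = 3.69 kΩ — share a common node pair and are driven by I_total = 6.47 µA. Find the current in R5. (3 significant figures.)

Conductances: ΣG = 1/2.95 + 1/1.42 + 1/1.19 + 1/2.04 + 1/3.69 = 2.645 (1/kΩ).
Current divider: I(R5) = I_total · G_k/ΣG = 6.47 × (0.2710/2.645) = 6.47 × 0.1025 = 0.6630 µA.

I ≈ 0.663 µA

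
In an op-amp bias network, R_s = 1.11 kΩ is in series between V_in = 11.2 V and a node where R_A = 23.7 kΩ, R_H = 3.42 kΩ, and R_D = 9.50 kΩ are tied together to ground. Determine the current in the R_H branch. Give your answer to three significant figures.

Combine the parallel branches: R_p = (1/23.7 + 1/3.42 + 1/9.50)⁻¹ = 2.273 kΩ.
V_A = 11.2 × 2.273/3.383 = 7.526 V.
I(R_H) = V_A / R_H = 7.526/3.42 = 2.200 mA.
(Check via current divider: I_total = 3.310 mA; share G_k/ΣG = 0.6648 → same result.)

I ≈ 2.20 mA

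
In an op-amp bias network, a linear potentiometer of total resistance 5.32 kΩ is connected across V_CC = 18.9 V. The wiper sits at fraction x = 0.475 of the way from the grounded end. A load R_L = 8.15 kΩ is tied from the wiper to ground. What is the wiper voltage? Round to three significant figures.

Split the track: R_lower = x·R_p = 2.527 kΩ, R_upper = (1−x)·R_p = 2.793 kΩ.
(x·R_p) ‖ R_L = 1.929 kΩ.
V_out = 18.9 × 1.929/(2.793 + 1.929) = 7.721 V.
(Unloaded: V_out = x·V_CC = 8.98 V.)

V_out ≈ 7.72 V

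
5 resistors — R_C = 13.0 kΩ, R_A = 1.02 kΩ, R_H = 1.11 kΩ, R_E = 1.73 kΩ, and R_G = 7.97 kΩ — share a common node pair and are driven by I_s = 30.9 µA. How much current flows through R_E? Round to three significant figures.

I ≈ 6.71 µA

Total conductance ΣG = 1/13.0 + 1/1.02 + 1/1.11 + 1/1.73 + 1/7.97 = 2.662 (units of 1/kΩ).
R_E takes the fraction G_k/ΣG = 0.5780/2.662 = 0.2172, so I = 30.9 × 0.2172 = 6.710 µA.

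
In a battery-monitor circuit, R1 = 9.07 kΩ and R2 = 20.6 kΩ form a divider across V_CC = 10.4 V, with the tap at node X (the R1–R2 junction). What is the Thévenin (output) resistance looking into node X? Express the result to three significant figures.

R_th ≈ 6.30 kΩ

Zeroing V_CC shorts the top of R1 to ground, so R_th = R1 ‖ R2 = 6.297 kΩ.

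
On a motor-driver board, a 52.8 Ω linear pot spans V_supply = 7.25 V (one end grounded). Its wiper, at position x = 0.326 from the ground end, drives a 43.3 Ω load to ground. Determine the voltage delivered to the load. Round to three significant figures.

V_out ≈ 1.86 V

Split the track: R_lower = x·R_p = 17.21 Ω, R_upper = (1−x)·R_p = 35.59 Ω.
(x·R_p) ‖ R_L = 12.32 Ω.
V_out = 7.25 × 12.32/(35.59 + 12.32) = 1.864 V.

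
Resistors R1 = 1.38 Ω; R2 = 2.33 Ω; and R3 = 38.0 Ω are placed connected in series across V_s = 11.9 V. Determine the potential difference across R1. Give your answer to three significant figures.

Series total: ΣR = 1.38 + 2.33 + 38.0 = 41.71 Ω.
Voltage divider: V = V_s · (1.380 / 41.71) = 11.9 × 0.03309 = 0.3937 V.

V ≈ 0.394 V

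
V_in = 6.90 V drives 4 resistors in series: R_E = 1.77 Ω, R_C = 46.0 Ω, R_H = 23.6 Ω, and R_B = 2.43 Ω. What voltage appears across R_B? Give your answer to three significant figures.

V ≈ 0.227 V

Total series resistance ΣR = 1.77 + 46.0 + 23.6 + 2.43 = 73.80 Ω.
Voltage divider: V = V_in · (2.430 / 73.80) = 6.90 × 0.03293 = 0.2272 V.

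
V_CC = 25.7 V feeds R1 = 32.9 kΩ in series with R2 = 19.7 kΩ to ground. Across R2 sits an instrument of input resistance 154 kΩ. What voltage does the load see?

V_out ≈ 8.91 V

The load sits in parallel with R2, giving an effective lower resistance R2' = R2·R_L/(R2+R_L) = 17.47 kΩ.
Voltage divider with the loaded lower leg: V_out = 25.7 × 17.47/(32.9 + 17.47) = 25.7 × 0.3468 = 8.912 V.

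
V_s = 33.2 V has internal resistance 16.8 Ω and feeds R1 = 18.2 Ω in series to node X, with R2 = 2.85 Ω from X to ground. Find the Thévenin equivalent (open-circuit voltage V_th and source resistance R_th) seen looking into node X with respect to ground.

V_th ≈ 2.50 V, R_th ≈ 2.64 Ω

R1' = 16.8 + 18.2 = 35.00 Ω (source resistance + R1).
With X open, the divider is unloaded: V_th = 33.2 × 2.85/37.85 = 2.500 V.
Looking into X with the source shorted: R_th = R1'·R2/(R1'+R2) = 35.00 × 2.85/37.85 = 2.635 Ω.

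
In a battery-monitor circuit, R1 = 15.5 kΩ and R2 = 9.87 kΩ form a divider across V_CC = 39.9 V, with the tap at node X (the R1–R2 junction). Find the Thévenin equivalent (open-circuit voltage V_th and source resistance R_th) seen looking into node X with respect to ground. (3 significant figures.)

V_th ≈ 15.5 V, R_th ≈ 6.03 kΩ

With X open, the divider is unloaded: V_th = 39.9 × 9.87/25.37 = 15.52 V.
With V_CC suppressed (replaced by a short), R_th = R1 ‖ R2 = (15.50 × 9.87)/(15.50 + 9.87) = 6.030 kΩ.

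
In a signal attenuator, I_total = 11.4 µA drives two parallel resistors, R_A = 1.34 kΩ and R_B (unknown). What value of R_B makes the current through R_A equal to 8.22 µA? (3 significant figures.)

R_B ≈ 3.46 kΩ

Two-branch current divider: I_A = I_total · R_B/(R_A + R_B).
With f = 0.7211, R_B = R_A · f/(1−f) = 1.34 × 2.585 = 3.464 kΩ.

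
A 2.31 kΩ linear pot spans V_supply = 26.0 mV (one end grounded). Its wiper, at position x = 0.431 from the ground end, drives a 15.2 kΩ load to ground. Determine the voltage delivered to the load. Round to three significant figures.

The pot divides into 1.314 kΩ above the wiper and 0.9956 kΩ below.
Lower segment in parallel with the load: 0.9956 ‖ 15.2 = 0.9344 kΩ.
Loaded-divider output: V_out = 26.0 × 0.4155 = 10.80 mV.
(Unloaded: V_out = x·V_supply = 11.2 mV.)

V_out ≈ 10.8 mV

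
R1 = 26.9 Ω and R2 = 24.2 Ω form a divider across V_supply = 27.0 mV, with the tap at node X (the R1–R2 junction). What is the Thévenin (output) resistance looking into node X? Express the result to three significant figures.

R_th ≈ 12.7 Ω

With V_supply suppressed (replaced by a short), R_th = R1 ‖ R2 = (26.90 × 24.2)/(26.90 + 24.2) = 12.74 Ω.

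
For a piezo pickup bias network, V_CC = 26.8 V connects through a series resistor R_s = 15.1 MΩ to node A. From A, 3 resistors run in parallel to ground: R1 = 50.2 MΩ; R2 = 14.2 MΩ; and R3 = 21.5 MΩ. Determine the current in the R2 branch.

I ≈ 0.615 µA

Parallel bank: R_p = 1/(1/50.2 + 1/14.2 + 1/21.5) = 7.307 MΩ.
Node voltage V_A = V_CC · R_p/(R_s + R_p) = 26.8 × 0.3261 = 8.740 V.
I(R2) = V_A / R2 = 8.740/14.2 = 0.6155 µA.
(Check via current divider: I_total = 1.196 µA; share G_k/ΣG = 0.5146 → same result.)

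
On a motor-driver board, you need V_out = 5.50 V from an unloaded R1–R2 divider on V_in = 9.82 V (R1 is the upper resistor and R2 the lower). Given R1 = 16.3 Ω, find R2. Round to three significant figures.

V_out/V_in = R2/(R1+R2) = 0.5601.
Rearranging, R2 = R1·k/(1−k) = 16.3 × 1.273 = 20.75 Ω.

R2 ≈ 20.8 Ω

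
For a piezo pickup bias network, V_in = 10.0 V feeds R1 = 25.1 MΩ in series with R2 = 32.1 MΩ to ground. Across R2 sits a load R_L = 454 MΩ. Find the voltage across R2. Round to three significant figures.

V_out ≈ 5.44 V

First combine the lower leg with the load: R2 ‖ R_L = 29.98 MΩ.
Now apply the divider: V_out = 10.0 × 0.5443 = 5.443 V.
(Unloaded it would be 5.61 V; the load pulls it down.)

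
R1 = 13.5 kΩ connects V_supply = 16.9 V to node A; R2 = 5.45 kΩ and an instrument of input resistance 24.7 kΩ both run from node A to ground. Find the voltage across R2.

The load sits in parallel with R2, giving an effective lower resistance R2' = R2·R_L/(R2+R_L) = 4.465 kΩ.
Then V_out = V_supply · R2'/(R1 + R2') = 16.9 × 4.465/17.96 = 4.200 V.

V_out ≈ 4.20 V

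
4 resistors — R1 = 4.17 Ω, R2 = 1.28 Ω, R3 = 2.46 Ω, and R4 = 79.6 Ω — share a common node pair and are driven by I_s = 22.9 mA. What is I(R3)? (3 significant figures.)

Total conductance ΣG = 1/4.17 + 1/1.28 + 1/2.46 + 1/79.6 = 1.440 (units of 1/Ω).
R3 takes the fraction G_k/ΣG = 0.4065/1.440 = 0.2823, so I = 22.9 × 0.2823 = 6.464 mA.

I ≈ 6.46 mA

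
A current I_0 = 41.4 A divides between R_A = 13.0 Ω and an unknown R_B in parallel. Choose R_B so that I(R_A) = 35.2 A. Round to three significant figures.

R_B ≈ 73.8 Ω

The fraction through R_A equals R_B/(R_A+R_B).
With f = 0.8502, R_B = R_A · f/(1−f) = 13.0 × 5.677 = 73.81 Ω.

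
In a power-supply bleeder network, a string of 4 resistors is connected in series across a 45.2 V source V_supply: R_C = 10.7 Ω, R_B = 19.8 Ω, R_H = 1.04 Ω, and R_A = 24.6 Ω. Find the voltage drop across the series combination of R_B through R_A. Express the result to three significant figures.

V ≈ 36.6 V

Total series resistance ΣR = 10.7 + 19.8 + 1.04 + 24.6 = 56.14 Ω.
R_{R_B..R_A} = 19.8 + 1.04 + 24.6 = 45.44 Ω.
By the voltage-divider rule, V = 45.2 × 45.44/56.14 = 36.59 V.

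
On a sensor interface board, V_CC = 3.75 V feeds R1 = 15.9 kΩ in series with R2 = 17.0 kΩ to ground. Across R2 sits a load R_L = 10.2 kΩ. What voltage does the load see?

The load sits in parallel with R2, giving an effective lower resistance R2' = R2·R_L/(R2+R_L) = 6.375 kΩ.
Then V_out = V_CC · R2'/(R1 + R2') = 3.75 × 6.375/22.27 = 1.073 V.
(Unloaded it would be 1.94 V; the load pulls it down.)

V_out ≈ 1.07 V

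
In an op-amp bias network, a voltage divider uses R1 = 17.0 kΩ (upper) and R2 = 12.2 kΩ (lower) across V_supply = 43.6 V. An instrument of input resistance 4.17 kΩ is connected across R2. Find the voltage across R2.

V_out ≈ 6.74 V

R2 ‖ R_L = (12.2 × 4.17)/(12.2 + 4.17) = 3.108 kΩ.
Now apply the divider: V_out = 43.6 × 0.1546 = 6.739 V.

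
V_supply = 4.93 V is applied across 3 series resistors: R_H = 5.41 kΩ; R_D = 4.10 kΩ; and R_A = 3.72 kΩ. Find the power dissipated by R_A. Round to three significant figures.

ΣR = 13.23 kΩ → I = 4.93/13.23 = 0.3726 mA.
P = I²R = 0.1389 × 3.72 = 0.5166 mW.

P ≈ 0.517 mW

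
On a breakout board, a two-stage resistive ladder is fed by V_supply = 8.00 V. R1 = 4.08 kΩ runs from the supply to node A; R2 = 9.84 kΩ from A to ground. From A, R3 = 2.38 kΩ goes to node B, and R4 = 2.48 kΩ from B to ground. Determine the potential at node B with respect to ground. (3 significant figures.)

V_B ≈ 1.81 V

Node A sees R2 in parallel with the series input of stage 2, R3 + R4 = 4.860 kΩ.
Effective lower resistance at A: R2 ‖ 4.860 = 3.253 kΩ.
So V_A = 8.00 × 0.4436 = 3.549 V.
V_B = V_A × 0.5103 = 1.811 V.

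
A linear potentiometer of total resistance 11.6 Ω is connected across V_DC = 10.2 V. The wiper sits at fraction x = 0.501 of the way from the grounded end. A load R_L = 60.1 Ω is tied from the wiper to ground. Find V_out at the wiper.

Lower segment x·R_p = 5.812 Ω; upper segment (1−x)·R_p = 5.788 Ω.
Lower segment in parallel with the load: 5.812 ‖ 60.1 = 5.299 Ω.
Then V_out = V_DC · 5.299/(5.788 + 5.299) = 4.875 V.

V_out ≈ 4.87 V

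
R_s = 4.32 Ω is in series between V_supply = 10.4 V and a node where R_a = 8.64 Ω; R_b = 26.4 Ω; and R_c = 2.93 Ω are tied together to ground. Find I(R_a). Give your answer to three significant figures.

I ≈ 0.384 A

Combine the parallel branches: R_p = (1/8.64 + 1/26.4 + 1/2.93)⁻¹ = 2.021 Ω.
Node voltage V_A = V_supply · R_p/(R_s + R_p) = 10.4 × 0.3187 = 3.314 V.
I(R_a) = V_A / R_a = 3.314/8.64 = 0.3836 A.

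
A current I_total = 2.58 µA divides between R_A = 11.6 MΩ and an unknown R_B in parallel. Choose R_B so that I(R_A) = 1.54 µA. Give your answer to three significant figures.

The fraction through R_A equals R_B/(R_A+R_B).
With f = 0.5969, R_B = R_A · f/(1−f) = 11.6 × 1.481 = 17.18 MΩ.

R_B ≈ 17.2 MΩ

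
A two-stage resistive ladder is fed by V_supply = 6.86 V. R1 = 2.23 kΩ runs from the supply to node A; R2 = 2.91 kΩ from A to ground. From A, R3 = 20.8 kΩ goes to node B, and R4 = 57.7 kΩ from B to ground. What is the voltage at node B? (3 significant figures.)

Looking into the second stage from A: R3 + R4 = 78.50 kΩ appears in parallel with R2.
Effective lower resistance at A: R2 ‖ 78.50 = 2.806 kΩ.
First divider: V_A = V_supply · 2.806/(2.23 + 2.806) = 3.822 V.
Then the unloaded second divider: V_B = V_A × R4/(R3+R4) = 3.822 × 0.7350 = 2.810 V.

V_B ≈ 2.81 V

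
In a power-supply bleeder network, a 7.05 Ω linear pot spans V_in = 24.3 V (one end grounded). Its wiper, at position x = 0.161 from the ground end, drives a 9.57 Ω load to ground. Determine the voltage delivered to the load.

V_out ≈ 3.56 V

Split the track: R_lower = x·R_p = 1.135 Ω, R_upper = (1−x)·R_p = 5.915 Ω.
Lower segment in parallel with the load: 1.135 ‖ 9.57 = 1.015 Ω.
Then V_out = V_in · 1.015/(5.915 + 1.015) = 3.558 V.
(Unloaded: V_out = x·V_in = 3.91 V.)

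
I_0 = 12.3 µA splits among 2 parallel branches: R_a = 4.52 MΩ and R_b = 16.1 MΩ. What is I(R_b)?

I ≈ 2.70 µA

Two-branch current divider: I_k = I_0 · R_other/(R_1 + R_2).
So I = 12.3 × 4.52/20.62 = 2.696 µA.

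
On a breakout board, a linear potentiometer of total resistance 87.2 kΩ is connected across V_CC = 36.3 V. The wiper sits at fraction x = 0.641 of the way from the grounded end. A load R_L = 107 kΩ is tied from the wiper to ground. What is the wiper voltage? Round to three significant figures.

V_out ≈ 19.6 V

Lower segment x·R_p = 55.90 kΩ; upper segment (1−x)·R_p = 31.30 kΩ.
(x·R_p) ‖ R_L = 36.72 kΩ.
Loaded-divider output: V_out = 36.3 × 0.5398 = 19.59 V.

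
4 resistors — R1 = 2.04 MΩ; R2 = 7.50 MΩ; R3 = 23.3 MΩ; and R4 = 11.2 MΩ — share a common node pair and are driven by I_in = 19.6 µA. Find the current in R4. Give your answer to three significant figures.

ΣG = 1/2.04 + 1/7.50 + 1/23.3 + 1/11.2 = 0.7557.
R4 takes the fraction G_k/ΣG = 0.08929/0.7557 = 0.1181, so I = 19.6 × 0.1181 = 2.316 µA.

I ≈ 2.32 µA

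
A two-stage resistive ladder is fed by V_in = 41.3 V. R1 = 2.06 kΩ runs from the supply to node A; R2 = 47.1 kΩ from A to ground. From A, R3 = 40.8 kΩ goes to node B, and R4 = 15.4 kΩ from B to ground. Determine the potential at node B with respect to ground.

Looking into the second stage from A: R3 + R4 = 56.20 kΩ appears in parallel with R2.
R2 ‖ (R3+R4) = 25.62 kΩ.
V_A = 41.3 × 25.62/(2.06 + 25.62) = 38.23 V.
Then the unloaded second divider: V_B = V_A × R4/(R3+R4) = 38.23 × 0.2740 = 10.47 V.

V_B ≈ 10.5 V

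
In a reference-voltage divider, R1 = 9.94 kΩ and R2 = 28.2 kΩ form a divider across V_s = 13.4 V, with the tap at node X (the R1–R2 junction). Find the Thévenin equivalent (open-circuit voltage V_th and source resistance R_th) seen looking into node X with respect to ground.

V_th ≈ 9.91 V, R_th ≈ 7.35 kΩ

With X open, the divider is unloaded: V_th = 13.4 × 28.2/38.14 = 9.908 V.
With V_s suppressed (replaced by a short), R_th = R1 ‖ R2 = (9.940 × 28.2)/(9.940 + 28.2) = 7.349 kΩ.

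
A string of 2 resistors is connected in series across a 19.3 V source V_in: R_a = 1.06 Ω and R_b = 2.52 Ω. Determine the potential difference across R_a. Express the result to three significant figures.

V ≈ 5.71 V

Series total: ΣR = 1.06 + 2.52 = 3.580 Ω.
Voltage divider: V = V_in · (1.060 / 3.580) = 19.3 × 0.2961 = 5.715 V.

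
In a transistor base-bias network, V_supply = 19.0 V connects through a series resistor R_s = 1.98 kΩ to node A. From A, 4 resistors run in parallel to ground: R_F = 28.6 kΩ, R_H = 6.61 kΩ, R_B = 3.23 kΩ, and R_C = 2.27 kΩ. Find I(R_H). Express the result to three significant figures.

Parallel bank: R_p = 1/(1/28.6 + 1/6.61 + 1/3.23 + 1/2.27) = 1.068 kΩ.
Node voltage V_A = V_supply · R_p/(R_s + R_p) = 19.0 × 0.3504 = 6.657 V.
Branch current I = V_A/R_H = 6.657/6.61 = 1.007 mA.

I ≈ 1.01 mA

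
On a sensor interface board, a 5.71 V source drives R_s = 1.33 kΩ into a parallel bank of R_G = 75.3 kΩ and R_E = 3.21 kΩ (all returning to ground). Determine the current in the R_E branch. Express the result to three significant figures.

Combine the parallel branches: R_p = (1/75.3 + 1/3.21)⁻¹ = 3.079 kΩ.
V_A by voltage divider: V_A = 5.71 × 3.079/(1.33 + 3.079) = 3.987 V.
Branch current I = V_A/R_E = 3.987/3.21 = 1.242 mA.

I ≈ 1.24 mA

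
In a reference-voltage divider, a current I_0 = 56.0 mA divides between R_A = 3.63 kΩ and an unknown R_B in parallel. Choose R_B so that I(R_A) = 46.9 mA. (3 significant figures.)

R_B ≈ 18.7 kΩ

The fraction through R_A equals R_B/(R_A+R_B).
46.9/56.0 = R_B/(R_A + R_B) → R_B = R_A · (0.8375)/(1 − 0.8375) = 3.63 × 5.154 = 18.71 kΩ.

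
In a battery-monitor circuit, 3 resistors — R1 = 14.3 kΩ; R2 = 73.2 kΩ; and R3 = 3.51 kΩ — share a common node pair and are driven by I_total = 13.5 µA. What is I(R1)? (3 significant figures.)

I ≈ 2.56 µA

Total conductance ΣG = 1/14.3 + 1/73.2 + 1/3.51 = 0.3685 (units of 1/kΩ).
R1 takes the fraction G_k/ΣG = 0.06993/0.3685 = 0.1898, so I = 13.5 × 0.1898 = 2.562 µA.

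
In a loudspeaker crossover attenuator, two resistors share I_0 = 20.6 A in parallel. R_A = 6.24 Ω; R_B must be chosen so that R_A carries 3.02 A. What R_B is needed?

R_B ≈ 1.07 Ω

The fraction through R_A equals R_B/(R_A+R_B).
With f = 0.1466, R_B = R_A · f/(1−f) = 6.24 × 0.1718 = 1.072 Ω.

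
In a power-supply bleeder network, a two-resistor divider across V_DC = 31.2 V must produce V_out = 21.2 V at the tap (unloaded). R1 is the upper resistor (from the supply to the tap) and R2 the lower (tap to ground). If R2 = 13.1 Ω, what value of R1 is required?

Required fraction k = V_out/V_DC = 0.6795.
R1 = R2·(1/k − 1) = 13.1 × 0.4717 = 6.179 Ω.

R1 ≈ 6.18 Ω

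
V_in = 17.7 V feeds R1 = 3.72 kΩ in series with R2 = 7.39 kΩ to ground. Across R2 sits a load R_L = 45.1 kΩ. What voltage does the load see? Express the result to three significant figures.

First combine the lower leg with the load: R2 ‖ R_L = 6.350 kΩ.
Then V_out = V_in · R2'/(R1 + R2') = 17.7 × 6.350/10.07 = 11.16 V.
(Unloaded it would be 11.8 V; the load pulls it down.)

V_out ≈ 11.2 V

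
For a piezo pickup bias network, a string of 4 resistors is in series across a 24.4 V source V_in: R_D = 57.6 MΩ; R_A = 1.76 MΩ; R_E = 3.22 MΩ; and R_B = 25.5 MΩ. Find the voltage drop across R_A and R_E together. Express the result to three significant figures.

V ≈ 1.38 V

Series total: ΣR = 57.6 + 1.76 + 3.22 + 25.5 = 88.08 MΩ.
R_{R_A..R_E} = 1.76 + 3.22 = 4.980 MΩ.
By the voltage-divider rule, V = 24.4 × 4.980/88.08 = 1.380 V.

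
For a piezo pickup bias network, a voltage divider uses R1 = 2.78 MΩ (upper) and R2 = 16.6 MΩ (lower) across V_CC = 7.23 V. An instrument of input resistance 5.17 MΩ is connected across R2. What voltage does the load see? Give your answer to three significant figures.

The load sits in parallel with R2, giving an effective lower resistance R2' = R2·R_L/(R2+R_L) = 3.942 MΩ.
Voltage divider with the loaded lower leg: V_out = 7.23 × 3.942/(2.78 + 3.942) = 7.23 × 0.5864 = 4.240 V.

V_out ≈ 4.24 V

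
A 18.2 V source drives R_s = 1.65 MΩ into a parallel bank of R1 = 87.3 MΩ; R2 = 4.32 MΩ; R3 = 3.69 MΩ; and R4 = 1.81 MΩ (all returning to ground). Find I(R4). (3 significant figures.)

I ≈ 3.64 µA

Combine the parallel branches: R_p = (1/87.3 + 1/4.32 + 1/3.69 + 1/1.81)⁻¹ = 0.9377 MΩ.
Node voltage V_A = V_DC · R_p/(R_s + R_p) = 18.2 × 0.3624 = 6.595 V.
I(R4) = V_A / R4 = 6.595/1.81 = 3.644 µA.
(Equivalently: I_total = 7.033 µA, then current-divider fraction G_k/ΣG = 0.5181.)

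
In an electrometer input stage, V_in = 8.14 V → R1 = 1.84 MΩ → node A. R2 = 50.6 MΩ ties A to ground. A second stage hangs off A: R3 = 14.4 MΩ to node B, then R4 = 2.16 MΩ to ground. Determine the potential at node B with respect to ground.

Node A sees R2 in parallel with the series input of stage 2, R3 + R4 = 16.56 MΩ.
Effective lower resistance at A: R2 ‖ 16.56 = 12.48 MΩ.
V_A = 8.14 × 12.48/(1.84 + 12.48) = 7.094 V.
Stage 2 is unloaded, so V_B = V_A · R4/(R3+R4) = 7.094 × 2.16/16.56 = 0.9253 V.

V_B ≈ 0.925 V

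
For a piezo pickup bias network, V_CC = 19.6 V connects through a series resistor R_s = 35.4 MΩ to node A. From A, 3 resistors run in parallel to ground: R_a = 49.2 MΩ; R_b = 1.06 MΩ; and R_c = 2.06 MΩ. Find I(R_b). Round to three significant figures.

I ≈ 0.354 µA

Equivalent of the parallel group: R_p = 0.6901 MΩ.
Node voltage V_A = V_CC · R_p/(R_s + R_p) = 19.6 × 0.01912 = 0.3748 V.
I(R_b) = V_A / R_b = 0.3748/1.06 = 0.3535 µA.
(Equivalently: I_total = 0.5431 µA, then current-divider fraction G_k/ΣG = 0.6510.)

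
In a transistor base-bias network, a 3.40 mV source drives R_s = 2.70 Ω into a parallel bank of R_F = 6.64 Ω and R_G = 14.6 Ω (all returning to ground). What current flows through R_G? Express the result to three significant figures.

I ≈ 0.146 mA

Equivalent of the parallel group: R_p = 4.564 Ω.
V_A = 3.40 × 4.564/7.264 = 2.136 mV.
Branch current I = V_A/R_G = 2.136/14.6 = 0.1463 mA.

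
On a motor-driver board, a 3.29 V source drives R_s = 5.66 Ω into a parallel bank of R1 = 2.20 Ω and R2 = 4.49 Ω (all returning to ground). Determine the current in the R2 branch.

Equivalent of the parallel group: R_p = 1.477 Ω.
V_A = 3.29 × 1.477/7.137 = 0.6807 V.
I(R2) = V_A / R2 = 0.6807/4.49 = 0.1516 A.

I ≈ 0.152 A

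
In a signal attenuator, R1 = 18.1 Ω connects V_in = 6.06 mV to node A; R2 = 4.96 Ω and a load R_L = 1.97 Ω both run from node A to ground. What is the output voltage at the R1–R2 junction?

R2 ‖ R_L = (4.96 × 1.97)/(4.96 + 1.97) = 1.410 Ω.
Voltage divider with the loaded lower leg: V_out = 6.06 × 1.410/(18.1 + 1.410) = 6.06 × 0.07227 = 0.4380 mV.
(Unloaded it would be 1.30 mV; the load pulls it down.)

V_out ≈ 0.438 mV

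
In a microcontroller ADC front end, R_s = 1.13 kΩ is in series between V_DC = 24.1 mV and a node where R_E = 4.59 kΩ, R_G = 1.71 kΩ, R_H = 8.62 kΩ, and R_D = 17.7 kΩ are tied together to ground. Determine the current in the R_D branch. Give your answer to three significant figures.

I ≈ 0.648 µA

Equivalent of the parallel group: R_p = 1.025 kΩ.
V_A = 24.1 × 1.025/2.155 = 11.47 mV.
I(R_D) = V_A / R_D = 11.47/17.7 = 0.6478 µA.
(Check via current divider: I_total = 11.18 µA; share G_k/ΣG = 0.05794 → same result.)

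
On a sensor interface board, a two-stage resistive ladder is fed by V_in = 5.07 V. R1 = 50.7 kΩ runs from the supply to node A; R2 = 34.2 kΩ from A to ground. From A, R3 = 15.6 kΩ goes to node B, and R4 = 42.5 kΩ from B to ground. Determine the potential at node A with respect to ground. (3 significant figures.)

The second stage (R3 + R4 = 58.10 kΩ) loads node A in parallel with R2.
Effective lower resistance at A: R2 ‖ 58.10 = 21.53 kΩ.
V_A = 5.07 × 21.53/(50.7 + 21.53) = 1.511 V.

V_A ≈ 1.51 V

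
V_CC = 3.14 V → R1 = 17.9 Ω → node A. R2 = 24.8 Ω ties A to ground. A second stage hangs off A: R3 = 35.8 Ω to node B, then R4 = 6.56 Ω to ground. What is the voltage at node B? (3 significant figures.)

V_B ≈ 0.227 V

Looking into the second stage from A: R3 + R4 = 42.36 Ω appears in parallel with R2.
Effective lower resistance at A: R2 ‖ 42.36 = 15.64 Ω.
V_A = 3.14 × 15.64/(17.9 + 15.64) = 1.464 V.
Then the unloaded second divider: V_B = V_A × R4/(R3+R4) = 1.464 × 0.1549 = 0.2268 V.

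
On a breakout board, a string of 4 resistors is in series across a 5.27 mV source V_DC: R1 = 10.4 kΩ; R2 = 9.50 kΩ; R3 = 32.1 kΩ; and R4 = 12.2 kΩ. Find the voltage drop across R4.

V ≈ 1.00 mV

Series total: ΣR = 10.4 + 9.50 + 32.1 + 12.2 = 64.20 kΩ.
By the voltage-divider rule, V = 5.27 × 12.20/64.20 = 1.001 mV.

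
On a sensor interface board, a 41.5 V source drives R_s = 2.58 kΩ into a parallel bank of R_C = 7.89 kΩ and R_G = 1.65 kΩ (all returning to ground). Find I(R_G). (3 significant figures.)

Combine the parallel branches: R_p = (1/7.89 + 1/1.65)⁻¹ = 1.365 kΩ.
V_A = 41.5 × 1.365/3.945 = 14.36 V.
I(R_G) = V_A / R_G = 14.36/1.65 = 8.701 mA.

I ≈ 8.70 mA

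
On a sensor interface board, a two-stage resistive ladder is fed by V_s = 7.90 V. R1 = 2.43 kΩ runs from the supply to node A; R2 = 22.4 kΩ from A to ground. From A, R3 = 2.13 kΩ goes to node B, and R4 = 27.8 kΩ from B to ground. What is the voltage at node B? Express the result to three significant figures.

Node A sees R2 in parallel with the series input of stage 2, R3 + R4 = 29.93 kΩ.
R2 ‖ (R3+R4) = 12.81 kΩ.
First divider: V_A = V_s · 12.81/(2.43 + 12.81) = 6.640 V.
Stage 2 is unloaded, so V_B = V_A · R4/(R3+R4) = 6.640 × 27.8/29.93 = 6.168 V.

V_B ≈ 6.17 V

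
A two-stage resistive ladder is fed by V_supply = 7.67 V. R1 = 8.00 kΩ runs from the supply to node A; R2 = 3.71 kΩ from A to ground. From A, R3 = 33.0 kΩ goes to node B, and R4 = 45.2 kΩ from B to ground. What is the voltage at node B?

Node A sees R2 in parallel with the series input of stage 2, R3 + R4 = 78.20 kΩ.
Effective lower resistance at A: R2 ‖ 78.20 = 3.542 kΩ.
First divider: V_A = V_supply · 3.542/(8.00 + 3.542) = 2.354 V.
Then the unloaded second divider: V_B = V_A × R4/(R3+R4) = 2.354 × 0.5780 = 1.360 V.

V_B ≈ 1.36 V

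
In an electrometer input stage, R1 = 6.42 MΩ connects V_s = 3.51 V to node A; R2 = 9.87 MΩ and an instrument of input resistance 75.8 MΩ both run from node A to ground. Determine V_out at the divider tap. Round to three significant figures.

V_out ≈ 2.02 V

First combine the lower leg with the load: R2 ‖ R_L = 8.733 MΩ.
Voltage divider with the loaded lower leg: V_out = 3.51 × 8.733/(6.42 + 8.733) = 3.51 × 0.5763 = 2.023 V.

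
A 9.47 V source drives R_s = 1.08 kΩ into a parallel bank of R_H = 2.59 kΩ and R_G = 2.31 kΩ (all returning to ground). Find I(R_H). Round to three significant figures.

I ≈ 1.94 mA

Equivalent of the parallel group: R_p = 1.221 kΩ.
Node voltage V_A = V_in · R_p/(R_s + R_p) = 9.47 × 0.5306 = 5.025 V.
I(R_H) = V_A / R_H = 5.025/2.59 = 1.940 mA.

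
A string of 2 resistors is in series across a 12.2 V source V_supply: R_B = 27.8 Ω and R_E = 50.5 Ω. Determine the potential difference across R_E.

ΣR = 27.8 + 50.5 = 78.30 Ω.
V = V_supply · R/ΣR = 12.2 × 0.6450 = 7.868 V.

V ≈ 7.87 V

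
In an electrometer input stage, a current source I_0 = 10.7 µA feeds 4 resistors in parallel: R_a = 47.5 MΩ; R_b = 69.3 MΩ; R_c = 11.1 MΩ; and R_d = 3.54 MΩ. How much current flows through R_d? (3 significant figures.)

ΣG = 1/47.5 + 1/69.3 + 1/11.1 + 1/3.54 = 0.4081.
Current divider: I(R_d) = I_0 · G_k/ΣG = 10.7 × (0.2825/0.4081) = 10.7 × 0.6923 = 7.407 µA.

I ≈ 7.41 µA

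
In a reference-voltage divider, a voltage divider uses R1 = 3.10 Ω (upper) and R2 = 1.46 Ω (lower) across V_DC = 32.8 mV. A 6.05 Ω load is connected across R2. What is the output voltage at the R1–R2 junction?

V_out ≈ 9.02 mV

First combine the lower leg with the load: R2 ‖ R_L = 1.176 Ω.
Voltage divider with the loaded lower leg: V_out = 32.8 × 1.176/(3.10 + 1.176) = 32.8 × 0.2751 = 9.022 mV.
(Unloaded it would be 10.5 mV; the load pulls it down.)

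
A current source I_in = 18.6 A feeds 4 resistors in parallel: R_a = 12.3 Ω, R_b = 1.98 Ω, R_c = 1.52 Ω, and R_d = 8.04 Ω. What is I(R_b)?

I ≈ 6.86 A

Total conductance ΣG = 1/12.3 + 1/1.98 + 1/1.52 + 1/8.04 = 1.369 (units of 1/Ω).
R_b takes the fraction G_k/ΣG = 0.5051/1.369 = 0.3690, so I = 18.6 × 0.3690 = 6.864 A.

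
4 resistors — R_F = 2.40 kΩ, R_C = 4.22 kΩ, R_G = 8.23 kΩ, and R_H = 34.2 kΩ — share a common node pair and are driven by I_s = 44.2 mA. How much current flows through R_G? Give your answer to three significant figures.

Conductances: ΣG = 1/2.40 + 1/4.22 + 1/8.23 + 1/34.2 = 0.8044 (1/kΩ).
Current divider: I(R_G) = I_s · G_k/ΣG = 44.2 × (0.1215/0.8044) = 44.2 × 0.1511 = 6.677 mA.

I ≈ 6.68 mA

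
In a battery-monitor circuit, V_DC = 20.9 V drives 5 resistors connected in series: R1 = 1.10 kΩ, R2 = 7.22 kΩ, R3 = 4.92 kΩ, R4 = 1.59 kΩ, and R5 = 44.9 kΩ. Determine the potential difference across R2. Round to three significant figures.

V ≈ 2.53 V

Total series resistance ΣR = 1.10 + 7.22 + 4.92 + 1.59 + 44.9 = 59.73 kΩ.
V = V_DC · R/ΣR = 20.9 × 0.1209 = 2.526 V.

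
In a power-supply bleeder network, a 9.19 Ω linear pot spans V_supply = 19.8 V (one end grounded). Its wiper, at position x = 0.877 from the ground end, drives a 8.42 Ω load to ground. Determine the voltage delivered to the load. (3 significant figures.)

V_out ≈ 15.5 V

Split the track: R_lower = x·R_p = 8.060 Ω, R_upper = (1−x)·R_p = 1.130 Ω.
R_L loads the lower segment: effective lower R = 4.118 Ω.
Loaded-divider output: V_out = 19.8 × 0.7846 = 15.54 V.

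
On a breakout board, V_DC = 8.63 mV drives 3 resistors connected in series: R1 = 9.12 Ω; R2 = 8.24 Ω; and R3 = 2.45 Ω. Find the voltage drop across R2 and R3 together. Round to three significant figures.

ΣR = 9.12 + 8.24 + 2.45 = 19.81 Ω.
R_{R2..R3} = 8.24 + 2.45 = 10.69 Ω.
By the voltage-divider rule, V = 8.63 × 10.69/19.81 = 4.657 mV.

V ≈ 4.66 mV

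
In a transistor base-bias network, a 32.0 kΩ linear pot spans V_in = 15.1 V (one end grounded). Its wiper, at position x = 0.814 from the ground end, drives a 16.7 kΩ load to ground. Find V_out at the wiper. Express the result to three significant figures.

Split the track: R_lower = x·R_p = 26.05 kΩ, R_upper = (1−x)·R_p = 5.952 kΩ.
Lower segment in parallel with the load: 26.05 ‖ 16.7 = 10.18 kΩ.
Then V_out = V_in · 10.18/(5.952 + 10.18) = 9.527 V.

V_out ≈ 9.53 V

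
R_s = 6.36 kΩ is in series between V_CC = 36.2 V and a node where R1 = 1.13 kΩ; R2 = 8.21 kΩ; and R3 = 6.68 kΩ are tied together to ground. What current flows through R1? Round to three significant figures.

Parallel bank: R_p = 1/(1/1.13 + 1/8.21 + 1/6.68) = 0.8647 kΩ.
V_A = 36.2 × 0.8647/7.225 = 4.333 V.
Branch current I = V_A/R1 = 4.333/1.13 = 3.834 mA.

I ≈ 3.83 mA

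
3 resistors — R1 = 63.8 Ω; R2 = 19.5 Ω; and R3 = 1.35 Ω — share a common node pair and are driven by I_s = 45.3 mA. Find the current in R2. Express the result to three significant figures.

Total conductance ΣG = 1/63.8 + 1/19.5 + 1/1.35 = 0.8077 (units of 1/Ω).
Current divider: I(R2) = I_s · G_k/ΣG = 45.3 × (0.05128/0.8077) = 45.3 × 0.06349 = 2.876 mA.

I ≈ 2.88 mA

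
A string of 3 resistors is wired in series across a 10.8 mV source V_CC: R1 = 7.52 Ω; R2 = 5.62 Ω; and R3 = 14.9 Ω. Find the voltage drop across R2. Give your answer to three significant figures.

V ≈ 2.16 mV

Total series resistance ΣR = 7.52 + 5.62 + 14.9 = 28.04 Ω.
Voltage divider: V = V_CC · (5.620 / 28.04) = 10.8 × 0.2004 = 2.165 mV.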